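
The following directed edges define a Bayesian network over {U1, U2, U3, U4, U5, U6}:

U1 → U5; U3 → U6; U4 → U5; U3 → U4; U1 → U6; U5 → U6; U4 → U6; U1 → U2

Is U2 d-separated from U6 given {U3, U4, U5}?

No

Enumerating the 4 paths from U2 to U6 and testing each for blocking by {U3, U4, U5}:
Path 1: U2 ← U1 → U5 ← U4 ← U3 → U6
  U4 is a chain here and U4 is conditioned on, so the path is blocked at U4.
Path 2: U2 ← U1 → U5 ← U4 → U6
  U4 is a fork here and U4 is conditioned on, so the path is blocked at U4.
Path 3: U2 ← U1 → U5 → U6
  U5 is a chain here and U5 is conditioned on, so the path is blocked at U5.
Path 4: U2 ← U1 → U6
  U1 is a fork and U1 is not conditioned on — no node blocks this path, so it is active.
Since the path U2 ← U1 → U6 is active, U2 and U6 are not d-separated given {U3, U4, U5}.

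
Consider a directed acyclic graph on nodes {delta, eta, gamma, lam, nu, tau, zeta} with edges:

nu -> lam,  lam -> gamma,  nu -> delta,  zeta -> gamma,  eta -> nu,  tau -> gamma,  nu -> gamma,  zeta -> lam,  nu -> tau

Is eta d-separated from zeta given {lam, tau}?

6 paths connect eta and zeta; each must be blocked for d-separation to hold:
Path 1: eta → nu → tau → gamma ← lam ← zeta
  tau is a chain here and tau is conditioned on, so the path is blocked at tau.
Path 2: eta → nu → tau → gamma ← zeta
  tau is a chain here and tau is conditioned on, so the path is blocked at tau.
Path 3: eta → nu → lam → gamma ← zeta
  lam is a chain here and lam is conditioned on, so the path is blocked at lam.
Path 4: eta → nu → lam ← zeta
  nu is a chain and nu is not conditioned on; lam is a collider and lam is conditioned on, which opens it — no node blocks this path, so it is active.
Path 5: eta → nu → gamma ← lam ← zeta
  gamma is a collider here and neither gamma nor any of its descendants is conditioned on, so the collider stays closed — the path is blocked at gamma.
Path 6: eta → nu → gamma ← zeta
  gamma is a collider here and neither gamma nor any of its descendants is conditioned on, so the collider stays closed — the path is blocked at gamma.
At least one path is unblocked, so d-separation fails.

No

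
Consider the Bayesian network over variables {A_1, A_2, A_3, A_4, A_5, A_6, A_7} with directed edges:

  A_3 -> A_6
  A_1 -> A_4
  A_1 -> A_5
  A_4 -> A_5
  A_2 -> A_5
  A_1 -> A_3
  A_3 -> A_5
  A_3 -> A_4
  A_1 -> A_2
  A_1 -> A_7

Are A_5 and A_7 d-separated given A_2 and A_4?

There are 6 undirected paths between A_5 and A_7; checking each against the conditioning set {A_2, A_4}:
Path 1: A_5 ← A_3 ← A_1 → A_7
  A_3 is a chain and A_3 is not conditioned on; A_1 is a fork and A_1 is not conditioned on — no node blocks this path, so it is active.
Path 2: A_5 ← A_3 → A_4 ← A_1 → A_7
  A_3 is a fork and A_3 is not conditioned on; A_4 is a collider and A_4 is conditioned on, which opens it; A_1 is a fork and A_1 is not conditioned on — no node blocks this path, so it is active.
Path 3: A_5 ← A_1 → A_7
  A_1 is a fork and A_1 is not conditioned on — no node blocks this path, so it is active.
Path 4: A_5 ← A_2 ← A_1 → A_7
  A_2 is a chain here and A_2 is conditioned on, so the path is blocked at A_2.
Path 5: A_5 ← A_4 ← A_3 ← A_1 → A_7
  A_4 is a chain here and A_4 is conditioned on, so the path is blocked at A_4.
Path 6: A_5 ← A_4 ← A_1 → A_7
  A_4 is a chain here and A_4 is conditioned on, so the path is blocked at A_4.
Since the path A_5 ← A_3 ← A_1 → A_7 is active, A_5 and A_7 are not d-separated given {A_2, A_4}.

No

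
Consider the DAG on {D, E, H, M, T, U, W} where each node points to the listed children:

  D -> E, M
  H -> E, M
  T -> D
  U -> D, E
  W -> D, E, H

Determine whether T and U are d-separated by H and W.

Yes

6 paths connect T and U; each must be blocked for d-separation to hold:
  1. T → D → M ← H ← W → E ← U — D:chain[open]; M:collider[blocks]; H:chain[blocks]; W:fork[blocks]; E:collider[blocks] ⇒ blocked
  2. T → D → M ← H → E ← U — D:chain[open]; M:collider[blocks]; H:fork[blocks]; E:collider[blocks] ⇒ blocked
  3. T → D ← W → H → E ← U — D:collider[blocks]; W:fork[blocks]; H:chain[blocks]; E:collider[blocks] ⇒ blocked
  4. T → D ← W → E ← U — D:collider[blocks]; W:fork[blocks]; E:collider[blocks] ⇒ blocked
  5. T → D ← U — D:collider[blocks] ⇒ blocked
  6. T → D → E ← U — D:chain[open]; E:collider[blocks] ⇒ blocked
All paths are blocked; T ⊥ U | {H, W} holds.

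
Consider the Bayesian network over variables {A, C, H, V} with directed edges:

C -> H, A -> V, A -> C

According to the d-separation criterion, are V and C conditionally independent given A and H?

Yes

Only one path connects V and C:
Path 1: V ← A → C
  A is a fork here and A is conditioned on, so the path is blocked at A.
All paths are blocked; V ⊥ C | {A, H} holds.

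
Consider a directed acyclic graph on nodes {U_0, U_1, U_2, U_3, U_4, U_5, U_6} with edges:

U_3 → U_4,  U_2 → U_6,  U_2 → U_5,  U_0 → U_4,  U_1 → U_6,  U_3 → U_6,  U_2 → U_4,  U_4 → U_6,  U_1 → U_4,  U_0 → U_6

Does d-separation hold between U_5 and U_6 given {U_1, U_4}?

Enumerating the 5 paths from U_5 to U_6 and testing each for blocking by {U_1, U_4}:
Path 1: U_5 ← U_2 → U_4 ← U_1 → U_6
  U_1 is a fork here and U_1 is conditioned on, so the path is blocked at U_1.
Path 2: U_5 ← U_2 → U_4 ← U_0 → U_6
  U_2 is a fork and U_2 is not conditioned on; U_4 is a collider and U_4 is conditioned on, which opens it; U_0 is a fork and U_0 is not conditioned on — no node blocks this path, so it is active.
Path 3: U_5 ← U_2 → U_4 ← U_3 → U_6
  U_2 is a fork and U_2 is not conditioned on; U_4 is a collider and U_4 is conditioned on, which opens it; U_3 is a fork and U_3 is not conditioned on — no node blocks this path, so it is active.
Path 4: U_5 ← U_2 → U_4 → U_6
  U_4 is a chain here and U_4 is conditioned on, so the path is blocked at U_4.
Path 5: U_5 ← U_2 → U_6
  U_2 is a fork and U_2 is not conditioned on — no node blocks this path, so it is active.
Because an active path exists, U_5 and U_6 are not d-separated.

No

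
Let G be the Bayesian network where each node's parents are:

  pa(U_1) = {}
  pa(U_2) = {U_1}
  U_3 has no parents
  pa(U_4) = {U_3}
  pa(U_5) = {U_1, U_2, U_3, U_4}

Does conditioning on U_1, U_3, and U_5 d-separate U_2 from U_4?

No

Enumerating the 4 paths from U_2 to U_4 and testing each for blocking by {U_1, U_3, U_5}:
Path 1: U_2 ← U_1 → U_5 ← U_4
  U_1 is a fork here and U_1 is conditioned on, so the path is blocked at U_1.
Path 2: U_2 ← U_1 → U_5 ← U_3 → U_4
  U_1 is a fork here and U_1 is conditioned on, so the path is blocked at U_1.
Path 3: U_2 → U_5 ← U_4
  U_5 is a collider and U_5 is conditioned on, which opens it — no node blocks this path, so it is active.
Path 4: U_2 → U_5 ← U_3 → U_4
  U_3 is a fork here and U_3 is conditioned on, so the path is blocked at U_3.
At least one path is unblocked, so d-separation fails.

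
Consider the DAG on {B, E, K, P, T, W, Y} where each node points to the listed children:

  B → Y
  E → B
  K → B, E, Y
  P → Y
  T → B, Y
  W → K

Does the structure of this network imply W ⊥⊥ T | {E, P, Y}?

Enumerating the 6 paths from W to T and testing each for blocking by {E, P, Y}:
Path 1: W → K → Y ← B ← T
  K is a chain and K is not conditioned on; Y is a collider and Y is conditioned on, which opens it; B is a chain and B is not conditioned on — no node blocks this path, so it is active.
Path 2: W → K → Y ← T
  K is a chain and K is not conditioned on; Y is a collider and Y is conditioned on, which opens it — no node blocks this path, so it is active.
Path 3: W → K → E → B → Y ← T
  E is a chain here and E is conditioned on, so the path is blocked at E.
Path 4: W → K → E → B ← T
  E is a chain here and E is conditioned on, so the path is blocked at E.
Path 5: W → K → B → Y ← T
  K is a chain and K is not conditioned on; B is a chain and B is not conditioned on; Y is a collider and Y is conditioned on, which opens it — no node blocks this path, so it is active.
Path 6: W → K → B ← T
  K is a chain and K is not conditioned on; B is a collider and its descendant Y is conditioned on, which opens it — no node blocks this path, so it is active.
Since the path W → K → Y ← B ← T is active, W and T are not d-separated given {E, P, Y}.

No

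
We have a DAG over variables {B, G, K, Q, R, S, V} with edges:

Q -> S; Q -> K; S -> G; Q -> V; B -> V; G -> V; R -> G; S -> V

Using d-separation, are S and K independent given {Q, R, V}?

Yes

There are 3 undirected paths between S and K; checking each against the conditioning set {Q, R, V}:
Path 1: S ← Q → K
  Q is a fork here and Q is conditioned on, so the path is blocked at Q.
Path 2: S → V ← Q → K
  Q is a fork here and Q is conditioned on, so the path is blocked at Q.
Path 3: S → G → V ← Q → K
  Q is a fork here and Q is conditioned on, so the path is blocked at Q.
Every path is blocked, so S and K are d-separated given {Q, R, V}.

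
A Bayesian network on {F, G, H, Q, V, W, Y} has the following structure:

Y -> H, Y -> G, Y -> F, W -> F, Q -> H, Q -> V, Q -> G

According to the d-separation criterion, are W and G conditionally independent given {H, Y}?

Yes — W and G are d-separated given {H, Y}.

We examine all 2 paths between W and G:
Path 1: W → F ← Y → H ← Q → G
  F is a collider here and neither F nor any of its descendants is conditioned on, so the collider stays closed — the path is blocked at F.
Path 2: W → F ← Y → G
  F is a collider here and neither F nor any of its descendants is conditioned on, so the collider stays closed — the path is blocked at F.
Every path is blocked, so W and G are d-separated given {H, Y}.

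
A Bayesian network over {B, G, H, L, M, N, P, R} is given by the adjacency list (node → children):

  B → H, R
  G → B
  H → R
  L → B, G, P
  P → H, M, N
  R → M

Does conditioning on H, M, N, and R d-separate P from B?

No

There are 6 undirected paths between P and B; checking each against the conditioning set {H, M, N, R}:
Path 1: P ← L → G → B
  L is a fork and L is not conditioned on; G is a chain and G is not conditioned on — no node blocks this path, so it is active.
Path 2: P ← L → B
  L is a fork and L is not conditioned on — no node blocks this path, so it is active.
Path 3: P → H ← B
  H is a collider and H is conditioned on, which opens it — no node blocks this path, so it is active.
Path 4: P → H → R ← B
  H is a chain here and H is conditioned on, so the path is blocked at H.
Path 5: P → M ← R ← H ← B
  R is a chain here and R is conditioned on, so the path is blocked at R.
Path 6: P → M ← R ← B
  R is a chain here and R is conditioned on, so the path is blocked at R.
Since the path P ← L → G → B is active, P and B are not d-separated given {H, M, N, R}.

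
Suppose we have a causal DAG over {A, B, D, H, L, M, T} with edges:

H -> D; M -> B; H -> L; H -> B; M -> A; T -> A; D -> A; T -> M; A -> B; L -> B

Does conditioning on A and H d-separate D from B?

We examine all 5 paths between D and B:
Path 1: D ← H → B
  H is a fork here and H is conditioned on, so the path is blocked at H.
Path 2: D ← H → L → B
  H is a fork here and H is conditioned on, so the path is blocked at H.
Path 3: D → A → B
  A is a chain here and A is conditioned on, so the path is blocked at A.
Path 4: D → A ← T → M → B
  A is a collider and A is conditioned on, which opens it; T is a fork and T is not conditioned on; M is a chain and M is not conditioned on — no node blocks this path, so it is active.
Path 5: D → A ← M → B
  A is a collider and A is conditioned on, which opens it; M is a fork and M is not conditioned on — no node blocks this path, so it is active.
At least one path is unblocked, so d-separation fails.

No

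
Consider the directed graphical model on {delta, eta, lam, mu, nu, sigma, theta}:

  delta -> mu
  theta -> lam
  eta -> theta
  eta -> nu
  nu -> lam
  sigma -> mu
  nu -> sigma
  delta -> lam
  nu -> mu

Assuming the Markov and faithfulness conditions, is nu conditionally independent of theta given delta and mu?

We examine all 4 paths between nu and theta:
Path 1: nu → lam ← theta
  lam is a collider here and neither lam nor any of its descendants is conditioned on, so the collider stays closed — the path is blocked at lam.
Path 2: nu → sigma → mu ← delta → lam ← theta
  delta is a fork here and delta is conditioned on, so the path is blocked at delta.
Path 3: nu ← eta → theta
  eta is a fork and eta is not conditioned on — no node blocks this path, so it is active.
Path 4: nu → mu ← delta → lam ← theta
  delta is a fork here and delta is conditioned on, so the path is blocked at delta.
Because an active path exists, nu and theta are not d-separated.

No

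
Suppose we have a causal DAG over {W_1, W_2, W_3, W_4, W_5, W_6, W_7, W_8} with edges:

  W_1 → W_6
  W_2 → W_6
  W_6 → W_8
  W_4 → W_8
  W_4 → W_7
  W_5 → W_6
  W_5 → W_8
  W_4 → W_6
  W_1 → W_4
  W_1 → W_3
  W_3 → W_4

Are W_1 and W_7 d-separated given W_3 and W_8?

No

There are 5 undirected paths between W_1 and W_7; checking each against the conditioning set {W_3, W_8}:
Path 1: W_1 → W_3 → W_4 → W_7
  W_3 is a chain here and W_3 is conditioned on, so the path is blocked at W_3.
Path 2: W_1 → W_6 → W_8 ← W_4 → W_7
  W_6 is a chain and W_6 is not conditioned on; W_8 is a collider and W_8 is conditioned on, which opens it; W_4 is a fork and W_4 is not conditioned on — no node blocks this path, so it is active.
Path 3: W_1 → W_6 ← W_5 → W_8 ← W_4 → W_7
  W_6 is a collider and its descendant W_8 is conditioned on, which opens it; W_5 is a fork and W_5 is not conditioned on; W_8 is a collider and W_8 is conditioned on, which opens it; W_4 is a fork and W_4 is not conditioned on — no node blocks this path, so it is active.
Path 4: W_1 → W_6 ← W_4 → W_7
  W_6 is a collider and its descendant W_8 is conditioned on, which opens it; W_4 is a fork and W_4 is not conditioned on — no node blocks this path, so it is active.
Path 5: W_1 → W_4 → W_7
  W_4 is a chain and W_4 is not conditioned on — no node blocks this path, so it is active.
Since the path W_1 → W_6 → W_8 ← W_4 → W_7 is active, W_1 and W_7 are not d-separated given {W_3, W_8}.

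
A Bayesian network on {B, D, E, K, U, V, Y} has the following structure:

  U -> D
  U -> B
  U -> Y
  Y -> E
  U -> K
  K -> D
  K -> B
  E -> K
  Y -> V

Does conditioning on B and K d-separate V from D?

There are 6 undirected paths between V and D; checking each against the conditioning set {B, K}:
  1. V ← Y ← U → D — Y:chain[open]; U:fork[open] ⇒ active
  2. V ← Y ← U → K → D — Y:chain[open]; U:fork[open]; K:chain[blocks] ⇒ blocked
  3. V ← Y ← U → B ← K → D — Y:chain[open]; U:fork[open]; B:collider[open]; K:fork[blocks] ⇒ blocked
  4. V ← Y → E → K ← U → D — Y:fork[open]; E:chain[open]; K:collider[open]; U:fork[open] ⇒ active
  5. V ← Y → E → K → D — Y:fork[open]; E:chain[open]; K:chain[blocks] ⇒ blocked
  6. V ← Y → E → K → B ← U → D — Y:fork[open]; E:chain[open]; K:chain[blocks]; B:collider[open]; U:fork[open] ⇒ blocked
Because an active path exists, V and D are not d-separated.

No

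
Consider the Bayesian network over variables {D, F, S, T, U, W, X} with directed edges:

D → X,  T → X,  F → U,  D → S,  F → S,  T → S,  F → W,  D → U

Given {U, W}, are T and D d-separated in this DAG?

Yes — T and D are d-separated given {U, W}.

There are 3 undirected paths between T and D; checking each against the conditioning set {U, W}:
Path 1: T → S ← F → U ← D
  S is a collider here and neither S nor any of its descendants is conditioned on, so the collider stays closed — the path is blocked at S.
Path 2: T → S ← D
  S is a collider here and neither S nor any of its descendants is conditioned on, so the collider stays closed — the path is blocked at S.
Path 3: T → X ← D
  X is a collider here and neither X nor any of its descendants is conditioned on, so the collider stays closed — the path is blocked at X.
Every path is blocked, so T and D are d-separated given {U, W}.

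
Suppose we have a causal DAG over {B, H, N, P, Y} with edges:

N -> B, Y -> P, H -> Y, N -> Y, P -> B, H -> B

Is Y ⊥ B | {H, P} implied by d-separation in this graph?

Enumerating the 3 paths from Y to B and testing each for blocking by {H, P}:
  1. Y ← N → B — N:fork[open] ⇒ active
  2. Y ← H → B — H:fork[blocks] ⇒ blocked
  3. Y → P → B — P:chain[blocks] ⇒ blocked
At least one path is unblocked, so d-separation fails.

No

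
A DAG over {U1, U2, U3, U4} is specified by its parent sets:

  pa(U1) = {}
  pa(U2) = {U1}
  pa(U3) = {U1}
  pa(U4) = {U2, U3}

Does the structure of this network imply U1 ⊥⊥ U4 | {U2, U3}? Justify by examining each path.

Yes

We examine all 2 paths between U1 and U4:
Path 1: U1 → U2 → U4
  U2 is a chain here and U2 is conditioned on, so the path is blocked at U2.
Path 2: U1 → U3 → U4
  U3 is a chain here and U3 is conditioned on, so the path is blocked at U3.
All paths are blocked; U1 ⊥ U4 | {U2, U3} holds.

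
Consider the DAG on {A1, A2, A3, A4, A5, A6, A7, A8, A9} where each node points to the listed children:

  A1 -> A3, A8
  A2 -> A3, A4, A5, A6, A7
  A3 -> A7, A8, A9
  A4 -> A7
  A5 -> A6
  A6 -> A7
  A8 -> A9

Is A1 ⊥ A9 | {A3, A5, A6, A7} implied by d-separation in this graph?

No

We examine all 4 paths between A1 and A9:
Path 1: A1 → A8 → A9
  A8 is a chain and A8 is not conditioned on — no node blocks this path, so it is active.
Path 2: A1 → A8 ← A3 → A9
  A8 is a collider here and neither A8 nor any of its descendants is conditioned on, so the collider stays closed — the path is blocked at A8.
Path 3: A1 → A3 → A8 → A9
  A3 is a chain here and A3 is conditioned on, so the path is blocked at A3.
Path 4: A1 → A3 → A9
  A3 is a chain here and A3 is conditioned on, so the path is blocked at A3.
Since the path A1 → A8 → A9 is active, A1 and A9 are not d-separated given {A3, A5, A6, A7}.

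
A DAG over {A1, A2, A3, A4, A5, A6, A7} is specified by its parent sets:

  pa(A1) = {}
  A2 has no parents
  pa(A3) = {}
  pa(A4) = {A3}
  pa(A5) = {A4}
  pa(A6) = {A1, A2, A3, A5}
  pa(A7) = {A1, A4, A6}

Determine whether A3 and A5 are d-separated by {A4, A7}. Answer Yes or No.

No — A3 and A5 are not d-separated given {A4, A7}.

There are 6 undirected paths between A3 and A5; checking each against the conditioning set {A4, A7}:
Path 1: A3 → A4 → A7 ← A1 → A6 ← A5
  A4 is a chain here and A4 is conditioned on, so the path is blocked at A4.
Path 2: A3 → A4 → A7 ← A6 ← A5
  A4 is a chain here and A4 is conditioned on, so the path is blocked at A4.
Path 3: A3 → A4 → A5
  A4 is a chain here and A4 is conditioned on, so the path is blocked at A4.
Path 4: A3 → A6 → A7 ← A4 → A5
  A4 is a fork here and A4 is conditioned on, so the path is blocked at A4.
Path 5: A3 → A6 ← A1 → A7 ← A4 → A5
  A4 is a fork here and A4 is conditioned on, so the path is blocked at A4.
Path 6: A3 → A6 ← A5
  A6 is a collider and its descendant A7 is conditioned on, which opens it — no node blocks this path, so it is active.
At least one path is unblocked, so d-separation fails.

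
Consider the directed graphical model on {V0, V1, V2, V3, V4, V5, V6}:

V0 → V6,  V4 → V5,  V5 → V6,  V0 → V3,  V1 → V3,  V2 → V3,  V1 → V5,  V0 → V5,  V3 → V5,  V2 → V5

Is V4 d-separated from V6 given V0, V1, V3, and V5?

Yes

There are 5 undirected paths between V4 and V6; checking each against the conditioning set {V0, V1, V3, V5}:
Path 1: V4 → V5 ← V1 → V3 ← V0 → V6
  V1 is a fork here and V1 is conditioned on, so the path is blocked at V1.
Path 2: V4 → V5 → V6
  V5 is a chain here and V5 is conditioned on, so the path is blocked at V5.
Path 3: V4 → V5 ← V0 → V6
  V0 is a fork here and V0 is conditioned on, so the path is blocked at V0.
Path 4: V4 → V5 ← V3 ← V0 → V6
  V3 is a chain here and V3 is conditioned on, so the path is blocked at V3.
Path 5: V4 → V5 ← V2 → V3 ← V0 → V6
  V0 is a fork here and V0 is conditioned on, so the path is blocked at V0.
Since every path is blocked, d-separation holds.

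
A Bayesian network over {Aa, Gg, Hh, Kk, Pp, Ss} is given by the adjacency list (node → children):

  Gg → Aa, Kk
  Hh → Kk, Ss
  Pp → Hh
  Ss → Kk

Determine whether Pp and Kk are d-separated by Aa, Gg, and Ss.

No

Enumerating the 2 paths from Pp to Kk and testing each for blocking by {Aa, Gg, Ss}:
Path 1: Pp → Hh → Kk
  Hh is a chain and Hh is not conditioned on — no node blocks this path, so it is active.
Path 2: Pp → Hh → Ss → Kk
  Ss is a chain here and Ss is conditioned on, so the path is blocked at Ss.
Since the path Pp → Hh → Kk is active, Pp and Kk are not d-separated given {Aa, Gg, Ss}.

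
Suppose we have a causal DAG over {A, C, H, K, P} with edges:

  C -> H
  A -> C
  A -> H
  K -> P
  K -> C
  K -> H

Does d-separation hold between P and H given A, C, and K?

3 paths connect P and H; each must be blocked for d-separation to hold:
Path 1: P ← K → H
  K is a fork here and K is conditioned on, so the path is blocked at K.
Path 2: P ← K → C → H
  K is a fork here and K is conditioned on, so the path is blocked at K.
Path 3: P ← K → C ← A → H
  K is a fork here and K is conditioned on, so the path is blocked at K.
All paths are blocked; P ⊥ H | {A, C, K} holds.

Yes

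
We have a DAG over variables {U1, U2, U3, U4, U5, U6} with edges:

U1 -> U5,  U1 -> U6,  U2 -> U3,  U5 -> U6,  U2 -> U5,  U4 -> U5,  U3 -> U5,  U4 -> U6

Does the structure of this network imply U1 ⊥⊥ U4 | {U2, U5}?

Enumerating the 4 paths from U1 to U4 and testing each for blocking by {U2, U5}:
  1. U1 → U6 ← U4 — U6:collider[blocks] ⇒ blocked
  2. U1 → U6 ← U5 ← U4 — U6:collider[blocks]; U5:chain[blocks] ⇒ blocked
  3. U1 → U5 → U6 ← U4 — U5:chain[blocks]; U6:collider[blocks] ⇒ blocked
  4. U1 → U5 ← U4 — U5:collider[open] ⇒ active
Because an active path exists, U1 and U4 are not d-separated.

No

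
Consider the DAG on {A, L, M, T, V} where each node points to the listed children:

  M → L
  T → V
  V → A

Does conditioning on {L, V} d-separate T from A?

The only undirected path from T to A is:
  1. T → V → A — V:chain[blocks] ⇒ blocked
All paths are blocked; T ⊥ A | {L, V} holds.

Yes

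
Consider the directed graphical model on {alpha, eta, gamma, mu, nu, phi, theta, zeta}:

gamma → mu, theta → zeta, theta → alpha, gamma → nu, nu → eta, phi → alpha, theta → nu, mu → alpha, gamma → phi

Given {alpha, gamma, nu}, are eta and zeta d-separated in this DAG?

Yes

There are 3 undirected paths between eta and zeta; checking each against the conditioning set {alpha, gamma, nu}:
Path 1: eta ← nu ← theta → zeta
  nu is a chain here and nu is conditioned on, so the path is blocked at nu.
Path 2: eta ← nu ← gamma → mu → alpha ← theta → zeta
  nu is a chain here and nu is conditioned on, so the path is blocked at nu.
Path 3: eta ← nu ← gamma → phi → alpha ← theta → zeta
  nu is a chain here and nu is conditioned on, so the path is blocked at nu.
Since every path is blocked, d-separation holds.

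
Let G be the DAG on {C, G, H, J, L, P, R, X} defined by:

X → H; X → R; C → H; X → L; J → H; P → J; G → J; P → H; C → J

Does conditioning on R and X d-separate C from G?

We examine all 3 paths between C and G:
Path 1: C → H ← P → J ← G
  H is a collider here and neither H nor any of its descendants is conditioned on, so the collider stays closed — the path is blocked at H.
Path 2: C → H ← J ← G
  H is a collider here and neither H nor any of its descendants is conditioned on, so the collider stays closed — the path is blocked at H.
Path 3: C → J ← G
  J is a collider here and neither J nor any of its descendants is conditioned on, so the collider stays closed — the path is blocked at J.
All paths are blocked; C ⊥ G | {R, X} holds.

Yes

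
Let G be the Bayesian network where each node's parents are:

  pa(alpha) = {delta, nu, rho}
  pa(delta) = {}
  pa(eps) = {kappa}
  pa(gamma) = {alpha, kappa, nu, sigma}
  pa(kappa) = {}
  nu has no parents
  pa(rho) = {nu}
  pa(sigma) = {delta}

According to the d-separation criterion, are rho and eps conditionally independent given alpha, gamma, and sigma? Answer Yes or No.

No

There are 6 undirected paths between rho and eps; checking each against the conditioning set {alpha, gamma, sigma}:
Path 1: rho ← nu → gamma ← kappa → eps
  nu is a fork and nu is not conditioned on; gamma is a collider and gamma is conditioned on, which opens it; kappa is a fork and kappa is not conditioned on — no node blocks this path, so it is active.
Path 2: rho ← nu → alpha → gamma ← kappa → eps
  alpha is a chain here and alpha is conditioned on, so the path is blocked at alpha.
Path 3: rho ← nu → alpha ← delta → sigma → gamma ← kappa → eps
  sigma is a chain here and sigma is conditioned on, so the path is blocked at sigma.
Path 4: rho → alpha → gamma ← kappa → eps
  alpha is a chain here and alpha is conditioned on, so the path is blocked at alpha.
Path 5: rho → alpha ← nu → gamma ← kappa → eps
  alpha is a collider and alpha is conditioned on, which opens it; nu is a fork and nu is not conditioned on; gamma is a collider and gamma is conditioned on, which opens it; kappa is a fork and kappa is not conditioned on — no node blocks this path, so it is active.
Path 6: rho → alpha ← delta → sigma → gamma ← kappa → eps
  sigma is a chain here and sigma is conditioned on, so the path is blocked at sigma.
At least one path is unblocked, so d-separation fails.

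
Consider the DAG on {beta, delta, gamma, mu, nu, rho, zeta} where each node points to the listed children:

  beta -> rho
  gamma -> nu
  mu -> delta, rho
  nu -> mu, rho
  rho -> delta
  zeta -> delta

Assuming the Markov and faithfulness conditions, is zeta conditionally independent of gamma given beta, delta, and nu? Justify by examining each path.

Enumerating the 4 paths from zeta to gamma and testing each for blocking by {beta, delta, nu}:
Path 1: zeta → delta ← mu ← nu ← gamma
  nu is a chain here and nu is conditioned on, so the path is blocked at nu.
Path 2: zeta → delta ← mu → rho ← nu ← gamma
  nu is a chain here and nu is conditioned on, so the path is blocked at nu.
Path 3: zeta → delta ← rho ← mu ← nu ← gamma
  nu is a chain here and nu is conditioned on, so the path is blocked at nu.
Path 4: zeta → delta ← rho ← nu ← gamma
  nu is a chain here and nu is conditioned on, so the path is blocked at nu.
All paths are blocked; zeta ⊥ gamma | {beta, delta, nu} holds.

Yes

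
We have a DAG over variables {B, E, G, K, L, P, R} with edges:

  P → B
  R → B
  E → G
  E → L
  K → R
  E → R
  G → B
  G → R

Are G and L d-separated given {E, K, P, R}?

We examine all 3 paths between G and L:
  1. G ← E → L — E:fork[blocks] ⇒ blocked
  2. G → B ← R ← E → L — B:collider[blocks]; R:chain[blocks]; E:fork[blocks] ⇒ blocked
  3. G → R ← E → L — R:collider[open]; E:fork[blocks] ⇒ blocked
Since every path is blocked, d-separation holds.

Yes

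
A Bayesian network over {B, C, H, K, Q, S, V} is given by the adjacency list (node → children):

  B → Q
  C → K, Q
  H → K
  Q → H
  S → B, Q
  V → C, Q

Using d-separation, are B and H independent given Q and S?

Yes — B and H are d-separated given {Q, S}.

6 paths connect B and H; each must be blocked for d-separation to hold:
  1. B ← S → Q → H — S:fork[blocks]; Q:chain[blocks] ⇒ blocked
  2. B ← S → Q ← C → K ← H — S:fork[blocks]; Q:collider[open]; C:fork[open]; K:collider[blocks] ⇒ blocked
  3. B ← S → Q ← V → C → K ← H — S:fork[blocks]; Q:collider[open]; V:fork[open]; C:chain[open]; K:collider[blocks] ⇒ blocked
  4. B → Q → H — Q:chain[blocks] ⇒ blocked
  5. B → Q ← C → K ← H — Q:collider[open]; C:fork[open]; K:collider[blocks] ⇒ blocked
  6. B → Q ← V → C → K ← H — Q:collider[open]; V:fork[open]; C:chain[open]; K:collider[blocks] ⇒ blocked
Every path is blocked, so B and H are d-separated given {Q, S}.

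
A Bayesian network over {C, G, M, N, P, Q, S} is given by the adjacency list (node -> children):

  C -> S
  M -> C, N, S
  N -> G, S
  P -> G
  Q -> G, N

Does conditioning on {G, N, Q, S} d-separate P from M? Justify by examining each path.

We examine all 6 paths between P and M:
Path 1: P → G ← Q → N → S ← C ← M
  Q is a fork here and Q is conditioned on, so the path is blocked at Q.
Path 2: P → G ← Q → N → S ← M
  Q is a fork here and Q is conditioned on, so the path is blocked at Q.
Path 3: P → G ← Q → N ← M
  Q is a fork here and Q is conditioned on, so the path is blocked at Q.
Path 4: P → G ← N → S ← C ← M
  N is a fork here and N is conditioned on, so the path is blocked at N.
Path 5: P → G ← N → S ← M
  N is a fork here and N is conditioned on, so the path is blocked at N.
Path 6: P → G ← N ← M
  N is a chain here and N is conditioned on, so the path is blocked at N.
All paths are blocked; P ⊥ M | {G, N, Q, S} holds.

Yes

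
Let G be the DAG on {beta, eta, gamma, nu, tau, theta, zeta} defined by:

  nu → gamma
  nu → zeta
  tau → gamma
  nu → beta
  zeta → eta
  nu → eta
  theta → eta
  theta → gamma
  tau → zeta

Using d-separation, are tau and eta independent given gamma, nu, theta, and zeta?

Yes

6 paths connect tau and eta; each must be blocked for d-separation to hold:
Path 1: tau → zeta ← nu → eta
  nu is a fork here and nu is conditioned on, so the path is blocked at nu.
Path 2: tau → zeta ← nu → gamma ← theta → eta
  nu is a fork here and nu is conditioned on, so the path is blocked at nu.
Path 3: tau → zeta → eta
  zeta is a chain here and zeta is conditioned on, so the path is blocked at zeta.
Path 4: tau → gamma ← nu → zeta → eta
  nu is a fork here and nu is conditioned on, so the path is blocked at nu.
Path 5: tau → gamma ← nu → eta
  nu is a fork here and nu is conditioned on, so the path is blocked at nu.
Path 6: tau → gamma ← theta → eta
  theta is a fork here and theta is conditioned on, so the path is blocked at theta.
All paths are blocked; tau ⊥ eta | {gamma, nu, theta, zeta} holds.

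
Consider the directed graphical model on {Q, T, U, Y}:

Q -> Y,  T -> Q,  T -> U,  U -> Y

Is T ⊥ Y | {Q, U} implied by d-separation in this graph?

Yes

Enumerating the 2 paths from T to Y and testing each for blocking by {Q, U}:
Path 1: T → Q → Y
  Q is a chain here and Q is conditioned on, so the path is blocked at Q.
Path 2: T → U → Y
  U is a chain here and U is conditioned on, so the path is blocked at U.
All paths are blocked; T ⊥ Y | {Q, U} holds.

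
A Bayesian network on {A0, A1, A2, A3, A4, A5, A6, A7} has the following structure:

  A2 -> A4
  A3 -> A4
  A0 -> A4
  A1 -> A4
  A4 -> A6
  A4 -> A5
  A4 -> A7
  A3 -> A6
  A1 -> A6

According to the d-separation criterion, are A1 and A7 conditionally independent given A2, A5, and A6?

No — A1 and A7 are not d-separated given {A2, A5, A6}.

There are 3 undirected paths between A1 and A7; checking each against the conditioning set {A2, A5, A6}:
Path 1: A1 → A6 ← A3 → A4 → A7
  A6 is a collider and A6 is conditioned on, which opens it; A3 is a fork and A3 is not conditioned on; A4 is a chain and A4 is not conditioned on — no node blocks this path, so it is active.
Path 2: A1 → A6 ← A4 → A7
  A6 is a collider and A6 is conditioned on, which opens it; A4 is a fork and A4 is not conditioned on — no node blocks this path, so it is active.
Path 3: A1 → A4 → A7
  A4 is a chain and A4 is not conditioned on — no node blocks this path, so it is active.
At least one path is unblocked, so d-separation fails.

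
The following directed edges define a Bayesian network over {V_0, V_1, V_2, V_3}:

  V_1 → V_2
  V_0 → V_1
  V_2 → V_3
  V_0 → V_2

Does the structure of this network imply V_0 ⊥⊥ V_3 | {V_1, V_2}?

Yes

2 paths connect V_0 and V_3; each must be blocked for d-separation to hold:
  1. V_0 → V_2 → V_3 — V_2:chain[blocks] ⇒ blocked
  2. V_0 → V_1 → V_2 → V_3 — V_1:chain[blocks]; V_2:chain[blocks] ⇒ blocked
All paths are blocked; V_0 ⊥ V_3 | {V_1, V_2} holds.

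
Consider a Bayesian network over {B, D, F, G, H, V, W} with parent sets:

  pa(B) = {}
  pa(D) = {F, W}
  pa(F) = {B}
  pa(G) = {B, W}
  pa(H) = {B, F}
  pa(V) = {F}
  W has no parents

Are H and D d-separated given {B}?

No

We examine all 4 paths between H and D:
Path 1: H ← B → G ← W → D
  B is a fork here and B is conditioned on, so the path is blocked at B.
Path 2: H ← B → F → D
  B is a fork here and B is conditioned on, so the path is blocked at B.
Path 3: H ← F → D
  F is a fork and F is not conditioned on — no node blocks this path, so it is active.
Path 4: H ← F ← B → G ← W → D
  B is a fork here and B is conditioned on, so the path is blocked at B.
At least one path is unblocked, so d-separation fails.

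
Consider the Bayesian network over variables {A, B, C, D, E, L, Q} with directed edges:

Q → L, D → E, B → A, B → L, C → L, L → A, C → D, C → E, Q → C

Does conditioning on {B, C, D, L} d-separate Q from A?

Yes

We examine all 4 paths between Q and A:
Path 1: Q → C → L ← B → A
  C is a chain here and C is conditioned on, so the path is blocked at C.
Path 2: Q → C → L → A
  C is a chain here and C is conditioned on, so the path is blocked at C.
Path 3: Q → L ← B → A
  B is a fork here and B is conditioned on, so the path is blocked at B.
Path 4: Q → L → A
  L is a chain here and L is conditioned on, so the path is blocked at L.
All paths are blocked; Q ⊥ A | {B, C, D, L} holds.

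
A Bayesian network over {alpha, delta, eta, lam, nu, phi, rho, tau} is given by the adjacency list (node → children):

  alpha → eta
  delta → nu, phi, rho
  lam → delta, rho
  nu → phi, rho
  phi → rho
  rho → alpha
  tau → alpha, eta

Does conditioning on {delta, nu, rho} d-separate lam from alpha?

We examine all 6 paths between lam and alpha:
  1. lam → delta → nu → rho → alpha — delta:chain[blocks]; nu:chain[blocks]; rho:chain[blocks] ⇒ blocked
  2. lam → delta → nu → phi → rho → alpha — delta:chain[blocks]; nu:chain[blocks]; phi:chain[open]; rho:chain[blocks] ⇒ blocked
  3. lam → delta → rho → alpha — delta:chain[blocks]; rho:chain[blocks] ⇒ blocked
  4. lam → delta → phi ← nu → rho → alpha — delta:chain[blocks]; phi:collider[open]; nu:fork[blocks]; rho:chain[blocks] ⇒ blocked
  5. lam → delta → phi → rho → alpha — delta:chain[blocks]; phi:chain[open]; rho:chain[blocks] ⇒ blocked
  6. lam → rho → alpha — rho:chain[blocks] ⇒ blocked
Every path is blocked, so lam and alpha are d-separated given {delta, nu, rho}.

Yes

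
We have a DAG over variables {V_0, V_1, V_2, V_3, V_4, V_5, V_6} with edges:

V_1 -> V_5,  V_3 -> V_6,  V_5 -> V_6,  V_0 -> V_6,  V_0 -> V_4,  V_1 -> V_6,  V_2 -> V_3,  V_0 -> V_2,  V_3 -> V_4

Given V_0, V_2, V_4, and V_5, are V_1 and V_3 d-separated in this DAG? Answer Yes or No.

6 paths connect V_1 and V_3; each must be blocked for d-separation to hold:
Path 1: V_1 → V_5 → V_6 ← V_0 → V_2 → V_3
  V_5 is a chain here and V_5 is conditioned on, so the path is blocked at V_5.
Path 2: V_1 → V_5 → V_6 ← V_0 → V_4 ← V_3
  V_5 is a chain here and V_5 is conditioned on, so the path is blocked at V_5.
Path 3: V_1 → V_5 → V_6 ← V_3
  V_5 is a chain here and V_5 is conditioned on, so the path is blocked at V_5.
Path 4: V_1 → V_6 ← V_0 → V_2 → V_3
  V_6 is a collider here and neither V_6 nor any of its descendants is conditioned on, so the collider stays closed — the path is blocked at V_6.
Path 5: V_1 → V_6 ← V_0 → V_4 ← V_3
  V_6 is a collider here and neither V_6 nor any of its descendants is conditioned on, so the collider stays closed — the path is blocked at V_6.
Path 6: V_1 → V_6 ← V_3
  V_6 is a collider here and neither V_6 nor any of its descendants is conditioned on, so the collider stays closed — the path is blocked at V_6.
Since every path is blocked, d-separation holds.

Yes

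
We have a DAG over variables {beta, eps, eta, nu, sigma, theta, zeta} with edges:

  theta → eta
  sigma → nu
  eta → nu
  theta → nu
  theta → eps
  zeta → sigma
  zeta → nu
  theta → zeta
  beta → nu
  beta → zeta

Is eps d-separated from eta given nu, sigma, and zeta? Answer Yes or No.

Enumerating the 5 paths from eps to eta and testing each for blocking by {nu, sigma, zeta}:
Path 1: eps ← theta → nu ← eta
  theta is a fork and theta is not conditioned on; nu is a collider and nu is conditioned on, which opens it — no node blocks this path, so it is active.
Path 2: eps ← theta → eta
  theta is a fork and theta is not conditioned on — no node blocks this path, so it is active.
Path 3: eps ← theta → zeta ← beta → nu ← eta
  theta is a fork and theta is not conditioned on; zeta is a collider and zeta is conditioned on, which opens it; beta is a fork and beta is not conditioned on; nu is a collider and nu is conditioned on, which opens it — no node blocks this path, so it is active.
Path 4: eps ← theta → zeta → nu ← eta
  zeta is a chain here and zeta is conditioned on, so the path is blocked at zeta.
Path 5: eps ← theta → zeta → sigma → nu ← eta
  zeta is a chain here and zeta is conditioned on, so the path is blocked at zeta.
Since the path eps ← theta → nu ← eta is active, eps and eta are not d-separated given {nu, sigma, zeta}.

No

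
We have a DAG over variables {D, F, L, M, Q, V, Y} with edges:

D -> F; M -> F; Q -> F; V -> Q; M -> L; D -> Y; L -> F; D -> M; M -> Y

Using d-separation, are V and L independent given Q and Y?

Yes

4 paths connect V and L; each must be blocked for d-separation to hold:
Path 1: V → Q → F ← M → L
  Q is a chain here and Q is conditioned on, so the path is blocked at Q.
Path 2: V → Q → F ← L
  Q is a chain here and Q is conditioned on, so the path is blocked at Q.
Path 3: V → Q → F ← D → M → L
  Q is a chain here and Q is conditioned on, so the path is blocked at Q.
Path 4: V → Q → F ← D → Y ← M → L
  Q is a chain here and Q is conditioned on, so the path is blocked at Q.
Since every path is blocked, d-separation holds.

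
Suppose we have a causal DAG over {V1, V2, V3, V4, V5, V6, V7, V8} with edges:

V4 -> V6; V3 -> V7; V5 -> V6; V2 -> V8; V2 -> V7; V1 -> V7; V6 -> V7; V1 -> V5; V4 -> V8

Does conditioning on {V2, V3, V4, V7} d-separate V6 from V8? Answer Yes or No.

We examine all 3 paths between V6 and V8:
  1. V6 ← V4 → V8 — V4:fork[blocks] ⇒ blocked
  2. V6 ← V5 ← V1 → V7 ← V2 → V8 — V5:chain[open]; V1:fork[open]; V7:collider[open]; V2:fork[blocks] ⇒ blocked
  3. V6 → V7 ← V2 → V8 — V7:collider[open]; V2:fork[blocks] ⇒ blocked
All paths are blocked; V6 ⊥ V8 | {V2, V3, V4, V7} holds.

Yes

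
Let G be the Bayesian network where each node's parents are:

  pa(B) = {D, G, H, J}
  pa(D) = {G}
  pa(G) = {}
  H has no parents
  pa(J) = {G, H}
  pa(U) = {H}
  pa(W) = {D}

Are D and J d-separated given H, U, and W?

No

6 paths connect D and J; each must be blocked for d-separation to hold:
  1. D → B ← J — B:collider[blocks] ⇒ blocked
  2. D → B ← G → J — B:collider[blocks]; G:fork[open] ⇒ blocked
  3. D → B ← H → J — B:collider[blocks]; H:fork[blocks] ⇒ blocked
  4. D ← G → B ← J — G:fork[open]; B:collider[blocks] ⇒ blocked
  5. D ← G → B ← H → J — G:fork[open]; B:collider[blocks]; H:fork[blocks] ⇒ blocked
  6. D ← G → J — G:fork[open] ⇒ active
Since the path D ← G → J is active, D and J are not d-separated given {H, U, W}.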